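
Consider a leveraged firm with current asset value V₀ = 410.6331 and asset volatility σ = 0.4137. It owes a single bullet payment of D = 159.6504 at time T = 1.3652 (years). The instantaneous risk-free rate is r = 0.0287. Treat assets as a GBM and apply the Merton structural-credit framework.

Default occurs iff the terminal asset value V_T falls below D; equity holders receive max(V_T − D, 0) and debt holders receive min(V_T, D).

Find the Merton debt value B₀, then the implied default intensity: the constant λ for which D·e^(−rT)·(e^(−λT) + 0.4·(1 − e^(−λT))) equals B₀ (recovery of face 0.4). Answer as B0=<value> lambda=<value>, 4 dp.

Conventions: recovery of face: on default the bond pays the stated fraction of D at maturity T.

B0=152.6009 lambda=0.0073

With assets at 410.6331 and a single debt payment of 159.6504 at 1.3652 years:
d₁ = [ln(V₀/D) + (r + σ²/2)T] / (σ√T)
   = [ln(410.6331/159.6504) + (0.0287 + 0.5·0.4137²)·1.3652] / (0.4137·√1.3652)
   = [0.944714 + 0.156007] / 0.483374 = 2.277159
d₂ = d₁ − σ√T = 2.277159 − 0.483374 = 1.793784
N(d₁) = 0.988612,  N(d₂) = 0.963576,  e^(−rT) = 0.961576
E₀ = V₀·N(d₁) − D·e^(−rT)·N(d₂)
   = 410.6331·0.988612 − 159.6504·0.961576·0.963576 = 258.032235
B₀ = V₀ − E₀ = 410.6331 − 258.032235 = 152.600865
e^(−λT) = (B₀·e^(rT)/D − 0.4)/(1 − 0.4) = (152.6009·1.039959/159.6504 − 0.4)/0.6 = 0.99006445
λ = −ln(0.99006445)/1.3652 = 0.007314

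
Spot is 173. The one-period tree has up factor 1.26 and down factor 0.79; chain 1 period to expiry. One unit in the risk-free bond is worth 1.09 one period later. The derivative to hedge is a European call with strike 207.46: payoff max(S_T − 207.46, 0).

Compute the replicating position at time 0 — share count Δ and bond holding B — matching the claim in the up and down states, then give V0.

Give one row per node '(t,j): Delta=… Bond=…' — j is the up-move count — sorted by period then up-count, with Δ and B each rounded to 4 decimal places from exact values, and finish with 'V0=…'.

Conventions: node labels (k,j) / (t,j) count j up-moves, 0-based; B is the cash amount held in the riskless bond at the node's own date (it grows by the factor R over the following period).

Arbitrage-free pricing uses the up-move probability p* = (R−d)/(u−d) = 0.6383, discounting each step at R = 1.09.
Payoffs at expiry: V(1,0)=0.0000, V(1,1)=10.5200
(0,0): S=173.0000. Δ = (V_up−V_dn)/(S_up−S_dn) = (10.5200−0.0000)/(217.9800−136.6700) = 0.1294. V = [p*·10.5200 + (1−p*)·0.0000]/1.09 = 6.1605. B = V − Δ·S = -16.2225.
Verification: the root portfolio costs Δ(0,0)·S0 + B(0,0) = 6.1605, matching V0.

(0,0): Delta=0.1294 Bond=-16.2225
V0=6.1605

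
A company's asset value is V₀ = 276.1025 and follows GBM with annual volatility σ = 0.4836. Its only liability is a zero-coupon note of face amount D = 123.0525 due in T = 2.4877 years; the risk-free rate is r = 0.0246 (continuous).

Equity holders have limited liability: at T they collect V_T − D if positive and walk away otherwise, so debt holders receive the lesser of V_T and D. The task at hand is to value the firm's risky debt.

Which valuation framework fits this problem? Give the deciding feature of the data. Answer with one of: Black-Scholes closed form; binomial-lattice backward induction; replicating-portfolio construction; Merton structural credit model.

Key observation: a levered firm with one bullet debt due at 2.4877 years is the canonical structural-credit setup: equity is a call on the firm's assets struck at the face value.

framework: Merton structural credit model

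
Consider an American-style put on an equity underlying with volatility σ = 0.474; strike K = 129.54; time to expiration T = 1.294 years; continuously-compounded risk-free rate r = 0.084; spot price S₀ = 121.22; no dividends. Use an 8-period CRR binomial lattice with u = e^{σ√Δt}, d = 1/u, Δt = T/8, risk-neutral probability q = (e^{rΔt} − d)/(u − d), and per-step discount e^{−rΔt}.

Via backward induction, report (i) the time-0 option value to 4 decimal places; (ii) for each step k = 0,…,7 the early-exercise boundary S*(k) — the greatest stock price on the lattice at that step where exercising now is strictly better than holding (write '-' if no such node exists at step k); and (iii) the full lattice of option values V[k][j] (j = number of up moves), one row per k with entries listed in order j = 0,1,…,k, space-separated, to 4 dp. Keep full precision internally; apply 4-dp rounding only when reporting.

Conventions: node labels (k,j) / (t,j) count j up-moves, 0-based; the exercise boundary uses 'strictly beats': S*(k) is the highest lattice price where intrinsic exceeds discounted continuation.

price = 25.1038
boundary = - - - 68.4227 82.7926 68.4227 82.7926 100.1804
tree:
25.1038
34.8957 15.5400
47.0062 23.1750 7.9698
61.1173 33.5272 12.9696 2.9505
72.9931 46.7474 20.6046 5.3274 0.5409
82.8076 61.1173 31.7182 9.5289 1.0712 0.0000
90.9187 72.9931 46.7474 16.8480 2.1213 0.0000 0.0000
97.6220 82.8076 61.1173 29.3596 4.2011 0.0000 0.0000 0.0000
103.1619 90.9187 72.9931 46.7474 8.3200 0.0000 0.0000 0.0000 0.0000

params: Δt=0.16175 u=1.21002 d=0.82643 q=0.48815 e^(-rΔt)=0.98650
t_8 payoffs: 103.1619 90.9187 72.9931 46.7474 8.3200 0.0000 0.0000 0.0000 0.0000
t_7: node(7,0) S=31.9180 payoff=97.6220 vs cont=95.8739 → 97.6220 [stop]  node(7,1) S=46.7324 payoff=82.8076 vs cont=81.0595 → 82.8076 [stop]  node(7,2) S=68.4227 payoff=61.1173 vs cont=59.3691 → 61.1173 [stop]  node(7,3) S=100.1804 payoff=29.3596 vs cont=27.6114 → 29.3596 [stop]  node(7,4) S=146.6782 payoff=0.0000 vs cont=4.2011 → 4.2011 [wait]  node(7,5) S=214.7574 payoff=0.0000 vs cont=0.0000 → 0.0000 [wait]  node(7,6) S=314.4350 payoff=0.0000 vs cont=0.0000 → 0.0000 [wait]  node(7,7) S=460.3769 payoff=0.0000 vs cont=0.0000 → 0.0000 [wait]  ⇒ S*(7)=100.1804
t_6: node(6,0) S=38.6213 payoff=90.9187 vs cont=89.1706 → 90.9187 [stop]  node(6,1) S=56.5469 payoff=72.9931 vs cont=71.2449 → 72.9931 [stop]  node(6,2) S=82.7926 payoff=46.7474 vs cont=44.9992 → 46.7474 [stop]  node(6,3) S=121.2200 payoff=8.3200 vs cont=16.8480 → 16.8480 [wait]  node(6,4) S=177.4831 payoff=0.0000 vs cont=2.1213 → 2.1213 [wait]  node(6,5) S=259.8601 payoff=0.0000 vs cont=0.0000 → 0.0000 [wait]  node(6,6) S=380.4716 payoff=0.0000 vs cont=0.0000 → 0.0000 [wait]  ⇒ S*(6)=82.7926
t_5: node(5,0) S=46.7324 payoff=82.8076 vs cont=81.0595 → 82.8076 [stop]  node(5,1) S=68.4227 payoff=61.1173 vs cont=59.3691 → 61.1173 [stop]  node(5,2) S=100.1804 payoff=29.3596 vs cont=31.7182 → 31.7182 [wait]  node(5,3) S=146.6782 payoff=0.0000 vs cont=9.5289 → 9.5289 [wait]  node(5,4) S=214.7574 payoff=0.0000 vs cont=1.0712 → 1.0712 [wait]  node(5,5) S=314.4350 payoff=0.0000 vs cont=0.0000 → 0.0000 [wait]  ⇒ S*(5)=68.4227
t_4: node(4,0) S=56.5469 payoff=72.9931 vs cont=71.2449 → 72.9931 [stop]  node(4,1) S=82.7926 payoff=46.7474 vs cont=46.1350 → 46.7474 [stop]  node(4,2) S=121.2200 payoff=8.3200 vs cont=20.6046 → 20.6046 [wait]  node(4,3) S=177.4831 payoff=0.0000 vs cont=5.3274 → 5.3274 [wait]  node(4,4) S=259.8601 payoff=0.0000 vs cont=0.5409 → 0.5409 [wait]  ⇒ S*(4)=82.7926
t_3: node(3,0) S=68.4227 payoff=61.1173 vs cont=59.3691 → 61.1173 [stop]  node(3,1) S=100.1804 payoff=29.3596 vs cont=33.5272 → 33.5272 [wait]  node(3,2) S=146.6782 payoff=0.0000 vs cont=12.9696 → 12.9696 [wait]  node(3,3) S=214.7574 payoff=0.0000 vs cont=2.9505 → 2.9505 [wait]  ⇒ S*(3)=68.4227
t_2: node(2,0) S=82.7926 payoff=46.7474 vs cont=47.0062 → 47.0062 [wait]  node(2,1) S=121.2200 payoff=8.3200 vs cont=23.1750 → 23.1750 [wait]  node(2,2) S=177.4831 payoff=0.0000 vs cont=7.9698 → 7.9698 [wait]  ⇒ S*(2)=-
t_1: node(1,0) S=100.1804 payoff=29.3596 vs cont=34.8957 → 34.8957 [wait]  node(1,1) S=146.6782 payoff=0.0000 vs cont=15.5400 → 15.5400 [wait]  ⇒ S*(1)=-
t_0: node(0,0) S=121.2200 payoff=8.3200 vs cont=25.1038 → 25.1038 [wait]  ⇒ S*(0)=-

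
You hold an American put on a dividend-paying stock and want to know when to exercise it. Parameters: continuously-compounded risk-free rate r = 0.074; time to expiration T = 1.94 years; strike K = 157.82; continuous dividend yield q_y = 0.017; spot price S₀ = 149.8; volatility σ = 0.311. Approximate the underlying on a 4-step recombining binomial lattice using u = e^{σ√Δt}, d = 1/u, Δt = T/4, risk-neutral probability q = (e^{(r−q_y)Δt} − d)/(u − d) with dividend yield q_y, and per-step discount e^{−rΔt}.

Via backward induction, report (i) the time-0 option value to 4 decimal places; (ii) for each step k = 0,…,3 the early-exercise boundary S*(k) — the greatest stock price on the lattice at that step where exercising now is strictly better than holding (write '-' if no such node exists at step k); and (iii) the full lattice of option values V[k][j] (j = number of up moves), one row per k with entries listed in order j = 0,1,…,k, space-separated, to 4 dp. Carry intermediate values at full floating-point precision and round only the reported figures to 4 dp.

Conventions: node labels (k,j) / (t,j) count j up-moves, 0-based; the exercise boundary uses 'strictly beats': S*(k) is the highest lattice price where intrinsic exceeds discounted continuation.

Δt=0.48500, u=1.24183, d=0.80526, q=0.51027, disc=e^(-rΔt)=0.96475
k=4 terminal: V=max(K-S,0) → 94.8313 60.6824 8.0200 0.0000 0.0000
k=3: j=0 S=78.2213 intr=79.5987 cont=74.6773 V=79.5987[EX]; j=1 S=120.6284 intr=37.1916 cont=32.6184 V=37.1916[EX]; j=2 S=186.0262 intr=0.0000 cont=3.7892 V=3.7892[hold]; j=3 S=286.8790 intr=0.0000 cont=0.0000 V=0.0000[hold]  S*(3)=120.6284
k=2: j=0 S=97.1376 intr=60.6824 cont=55.9163 V=60.6824[EX]; j=1 S=149.8000 intr=8.0200 cont=19.4370 V=19.4370[hold]; j=2 S=231.0130 intr=0.0000 cont=1.7902 V=1.7902[hold]  S*(2)=97.1376
k=1: j=0 S=120.6284 intr=37.1916 cont=38.2388 V=38.2388[hold]; j=1 S=186.0262 intr=0.0000 cont=10.0646 V=10.0646[hold]  S*(1)=-
k=0: j=0 S=149.8000 intr=8.0200 cont=23.0211 V=23.0211[hold]  S*(0)=-

price = 23.0211
boundary = - - 97.1376 120.6284
tree:
23.0211
38.2388 10.0646
60.6824 19.4370 1.7902
79.5987 37.1916 3.7892 0.0000
94.8313 60.6824 8.0200 0.0000 0.0000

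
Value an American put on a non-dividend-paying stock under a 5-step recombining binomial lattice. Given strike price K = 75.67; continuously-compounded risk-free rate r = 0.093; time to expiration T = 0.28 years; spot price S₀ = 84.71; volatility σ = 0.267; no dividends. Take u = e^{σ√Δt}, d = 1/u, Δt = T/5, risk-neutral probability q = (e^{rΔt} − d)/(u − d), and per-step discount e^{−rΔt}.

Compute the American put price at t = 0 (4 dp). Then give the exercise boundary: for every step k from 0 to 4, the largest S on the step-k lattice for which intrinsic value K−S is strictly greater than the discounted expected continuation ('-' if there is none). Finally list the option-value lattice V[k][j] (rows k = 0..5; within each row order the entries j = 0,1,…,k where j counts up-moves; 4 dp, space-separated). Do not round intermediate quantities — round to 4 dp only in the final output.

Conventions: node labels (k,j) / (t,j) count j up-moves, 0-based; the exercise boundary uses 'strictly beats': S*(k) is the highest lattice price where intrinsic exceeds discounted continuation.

price = 1.0704
boundary = - - - - 65.7920
tree:
1.0704
1.9605 0.2774
3.5025 0.5876 0.0000
6.0414 1.2448 0.0000 0.0000
9.8780 2.6372 0.0000 0.0000 0.0000
13.9064 5.5868 0.0000 0.0000 0.0000 0.0000

Δt=0.05600, u=1.06522, d=0.93877, q=0.52550, disc=e^(-rΔt)=0.99481
k=5 terminal: V=max(K-S,0) → 13.9064 5.5868 0.0000 0.0000 0.0000 0.0000
k=4: j=0 S=65.7920 intr=9.8780 cont=9.4849 V=9.8780[EX]; j=1 S=74.6542 intr=1.0158 cont=2.6372 V=2.6372[hold]; j=2 S=84.7100 intr=0.0000 cont=0.0000 V=0.0000[hold]; j=3 S=96.1204 intr=0.0000 cont=0.0000 V=0.0000[hold]; j=4 S=109.0677 intr=0.0000 cont=0.0000 V=0.0000[hold]  S*(4)=65.7920
k=3: j=0 S=70.0832 intr=5.5868 cont=6.0414 V=6.0414[hold]; j=1 S=79.5233 intr=0.0000 cont=1.2448 V=1.2448[hold]; j=2 S=90.2350 intr=0.0000 cont=0.0000 V=0.0000[hold]; j=3 S=102.3896 intr=0.0000 cont=0.0000 V=0.0000[hold]  S*(3)=-
k=2: j=0 S=74.6542 intr=1.0158 cont=3.5025 V=3.5025[hold]; j=1 S=84.7100 intr=0.0000 cont=0.5876 V=0.5876[hold]; j=2 S=96.1204 intr=0.0000 cont=0.0000 V=0.0000[hold]  S*(2)=-
k=1: j=0 S=79.5233 intr=0.0000 cont=1.9605 V=1.9605[hold]; j=1 S=90.2350 intr=0.0000 cont=0.2774 V=0.2774[hold]  S*(1)=-
k=0: j=0 S=84.7100 intr=0.0000 cont=1.0704 V=1.0704[hold]  S*(0)=-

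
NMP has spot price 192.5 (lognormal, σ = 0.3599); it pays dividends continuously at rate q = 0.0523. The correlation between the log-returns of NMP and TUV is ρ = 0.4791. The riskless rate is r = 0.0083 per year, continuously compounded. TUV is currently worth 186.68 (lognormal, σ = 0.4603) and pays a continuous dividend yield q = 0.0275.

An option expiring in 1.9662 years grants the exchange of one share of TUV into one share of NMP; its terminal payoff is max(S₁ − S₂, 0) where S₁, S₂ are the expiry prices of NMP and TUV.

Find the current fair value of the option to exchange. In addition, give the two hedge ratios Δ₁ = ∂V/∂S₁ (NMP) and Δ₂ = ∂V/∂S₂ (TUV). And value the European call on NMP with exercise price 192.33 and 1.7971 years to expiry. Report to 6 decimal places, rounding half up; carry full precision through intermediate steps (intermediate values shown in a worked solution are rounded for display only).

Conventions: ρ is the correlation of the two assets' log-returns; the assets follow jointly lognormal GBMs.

σ_eff = √(σ₁² + σ₂² − 2ρσ₁σ₂) = √(0.3599² + 0.4603² − 2·0.4791·0.3599·0.4603) = 0.427395
d₁ = (ln(S₁/S₂) + (q₂ − q₁ + σ_eff²/2)T) / (σ_eff√T) = (ln(192.5/186.68) + (0.0275 − 0.0523 + 0.091333)·1.9662) / 0.599299 = 0.269512
d₂ = d₁ − σ_eff√T = 0.269512 − 0.599299 = -0.329787
N(d₁) = 0.606232,  N(d₂) = 0.370780
V = S₁·e^{−q₁T}·N(d₁) − S₂·e^{−q₂T}·N(d₂) = 105.295585 − 65.574043 = 39.721542
Δ₁ = e^{−q₁T}·N(d₁) = 0.546990;  Δ₂ = −e^{−q₂T}·N(d₂) = -0.351264
[vanilla: NMP call K=192.33]
σ√T = 0.3599·√1.7971 = 0.482467
d₁ = (ln(S/K) + (r−q+σ²/2)T) / (σ√T) = (ln(192.5/192.33) + (0.0083−0.0523+0.3599²/2)·1.7971) / 0.482467 = (0.000884 + 0.037315) / 0.482467 = 0.079173
d₂ = d₁ − σ√T = 0.079173 − 0.482467 = -0.403294
e^{−rT} = 0.985195
e^{−qT} = 0.910293
N(d₁) = 0.531553,  N(d₂) = 0.343366
price = S·e^{−qT}·N(d₁) − K·e^{−rT}·N(d₂) = 93.144744 − 65.061835 = 28.082908

exchange price = 39.721542
Δ1 = 0.546990
Δ2 = -0.351264
price(NMP call K=192.33) = 28.082908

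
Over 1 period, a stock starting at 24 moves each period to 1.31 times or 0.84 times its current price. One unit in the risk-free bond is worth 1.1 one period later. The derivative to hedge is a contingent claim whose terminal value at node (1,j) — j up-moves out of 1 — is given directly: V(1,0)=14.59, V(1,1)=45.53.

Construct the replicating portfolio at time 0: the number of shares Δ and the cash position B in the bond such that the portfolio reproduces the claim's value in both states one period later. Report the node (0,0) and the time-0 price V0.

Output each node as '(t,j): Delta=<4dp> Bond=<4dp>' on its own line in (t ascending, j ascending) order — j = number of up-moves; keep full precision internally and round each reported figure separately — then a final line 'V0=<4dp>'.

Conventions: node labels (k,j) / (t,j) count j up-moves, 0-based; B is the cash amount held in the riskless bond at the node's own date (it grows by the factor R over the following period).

Since d<R<u, set p* = (R−d)/(u−d) = 0.5532; price each node as the discounted p*-expectation of its children.
At maturity the claim pays: V(1,0)=14.5900, V(1,1)=45.5300
Node (0,0) S=24.0000: V=(p*·45.5300+(1−p*)·14.5900)/1.1=28.8234; Δ=(45.5300−14.5900)/(31.4400−20.1600)=2.7429; B=V−Δ·S=-37.0064
Verification: the root portfolio costs Δ(0,0)·S0 + B(0,0) = 28.8234, matching V0.

(0,0): Delta=2.7429 Bond=-37.0064
V0=28.8234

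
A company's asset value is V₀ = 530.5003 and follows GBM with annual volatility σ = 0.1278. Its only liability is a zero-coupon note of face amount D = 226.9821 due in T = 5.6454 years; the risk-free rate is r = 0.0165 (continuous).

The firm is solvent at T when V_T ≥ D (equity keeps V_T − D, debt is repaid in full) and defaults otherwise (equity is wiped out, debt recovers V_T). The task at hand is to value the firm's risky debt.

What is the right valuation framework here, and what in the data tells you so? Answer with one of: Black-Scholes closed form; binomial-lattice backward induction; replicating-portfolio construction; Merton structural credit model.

Key observation: the question is about default risk generated by asset-value dynamics against a debt face of 226.9821 — the structural framework prices exactly that.

framework: Merton structural credit model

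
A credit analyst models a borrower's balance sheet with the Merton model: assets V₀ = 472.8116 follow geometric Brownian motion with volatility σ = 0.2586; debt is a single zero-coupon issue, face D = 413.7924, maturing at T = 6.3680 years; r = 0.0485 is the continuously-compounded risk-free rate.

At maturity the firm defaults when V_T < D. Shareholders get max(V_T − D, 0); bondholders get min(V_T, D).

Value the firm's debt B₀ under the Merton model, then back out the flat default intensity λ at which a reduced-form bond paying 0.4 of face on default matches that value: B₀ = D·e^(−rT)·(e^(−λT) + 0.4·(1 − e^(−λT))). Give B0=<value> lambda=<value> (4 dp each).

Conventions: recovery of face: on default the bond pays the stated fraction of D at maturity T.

Equity is a call on the firm's assets struck at D = 413.7924:
d₁ = [ln(V₀/D) + (r + σ²/2)T] / (σ√T)
   = [ln(472.8116/413.7924) + (0.0485 + 0.5·0.2586²)·6.3680] / (0.2586·√6.3680)
   = [0.133333 + 0.521775] / 0.652574 = 1.003881
d₂ = d₁ − σ√T = 1.003881 − 0.652574 = 0.351307
N(d₁) = 0.842282,  N(d₂) = 0.637321,  e^(−rT) = 0.734292
E₀ = V₀·N(d₁) − D·e^(−rT)·N(d₂)
   = 472.8116·0.842282 − 413.7924·0.734292·0.637321 = 204.594214
B₀ = V₀ − E₀ = 472.8116 − 204.594214 = 268.217386
e^(−λT) = (B₀·e^(rT)/D − 0.4)/(1 − 0.4) = (268.2174·1.361855/413.7924 − 0.4)/0.6 = 0.80457552
λ = −ln(0.80457552)/6.3680 = 0.034146

B0=268.2174 lambda=0.0341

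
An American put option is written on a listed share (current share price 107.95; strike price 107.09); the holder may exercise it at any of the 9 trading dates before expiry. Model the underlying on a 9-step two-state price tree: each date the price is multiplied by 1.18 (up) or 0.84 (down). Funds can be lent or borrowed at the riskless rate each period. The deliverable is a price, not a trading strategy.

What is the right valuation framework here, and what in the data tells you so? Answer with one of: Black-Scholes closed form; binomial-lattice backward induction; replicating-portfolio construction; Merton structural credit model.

Key observation: an American put (K = 107.09, S₀ = 107.95) on a 9-date tree has no closed form — the optimal stopping decision is embedded and must be resolved recursively from expiry.

framework: binomial-lattice backward induction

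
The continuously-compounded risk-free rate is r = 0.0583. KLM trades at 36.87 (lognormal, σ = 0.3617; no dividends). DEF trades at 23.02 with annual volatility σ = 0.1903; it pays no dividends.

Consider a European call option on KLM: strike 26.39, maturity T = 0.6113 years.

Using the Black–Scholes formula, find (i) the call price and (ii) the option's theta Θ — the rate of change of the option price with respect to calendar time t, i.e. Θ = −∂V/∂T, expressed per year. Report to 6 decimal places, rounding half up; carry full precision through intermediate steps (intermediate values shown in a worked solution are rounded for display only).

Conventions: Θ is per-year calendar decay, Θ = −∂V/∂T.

σ√T = 0.3617·√0.6113 = 0.282798
d₁ = (ln(S/K) + (r+σ²/2)T) / (σ√T) = (ln(36.87/26.39) + (0.0583+0.3617²/2)·0.6113) / 0.282798 = (0.334413 + 0.075626) / 0.282798 = 1.449938
d₂ = d₁ − σ√T = 1.449938 − 0.282798 = 1.167141
e^{−rT} = 0.964989
N(d₁) = 0.926462,  N(d₂) = 0.878423
Call price V = S·N(d₁) − K·e^{−rT}·N(d₂) = 34.158660 − 22.369974 = 11.788685
φ(d₁) = (1/√(2π))·e^{−d₁²/2} = 0.139443
Θ = −S·φ(d₁)·σ/(2√T) − r·K·e^{−rT}·N(d₂) = −1.189217 − 1.304169 = -2.493387

price = 11.788685
Θ = -2.493387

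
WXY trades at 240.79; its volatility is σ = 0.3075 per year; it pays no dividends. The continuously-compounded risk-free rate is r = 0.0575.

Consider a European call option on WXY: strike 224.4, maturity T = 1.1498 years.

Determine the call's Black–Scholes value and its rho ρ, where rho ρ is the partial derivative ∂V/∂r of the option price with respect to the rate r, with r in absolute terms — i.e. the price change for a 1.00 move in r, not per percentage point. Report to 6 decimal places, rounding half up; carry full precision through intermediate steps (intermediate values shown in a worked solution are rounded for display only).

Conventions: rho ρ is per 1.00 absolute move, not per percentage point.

σ√T = 0.3075·√1.1498 = 0.329728
d₁ = (ln(S/K) + (r+σ²/2)T) / (σ√T) = (ln(240.79/224.4) + (0.0575+0.3075²/2)·1.1498) / 0.329728 = (0.070495 + 0.120474) / 0.329728 = 0.579170
d₂ = d₁ − σ√T = 0.579170 − 0.329728 = 0.249442
e^{−rT} = 0.936025
N(d₁) = 0.718763,  N(d₂) = 0.598491
Call price V = S·N(d₁) − K·e^{−rT}·N(d₂) = 173.070920 − 125.709311 = 47.361609
ρ = K·T·e^{−rT}·N(d₂) = 144.540565

price = 47.361609
ρ = 144.540565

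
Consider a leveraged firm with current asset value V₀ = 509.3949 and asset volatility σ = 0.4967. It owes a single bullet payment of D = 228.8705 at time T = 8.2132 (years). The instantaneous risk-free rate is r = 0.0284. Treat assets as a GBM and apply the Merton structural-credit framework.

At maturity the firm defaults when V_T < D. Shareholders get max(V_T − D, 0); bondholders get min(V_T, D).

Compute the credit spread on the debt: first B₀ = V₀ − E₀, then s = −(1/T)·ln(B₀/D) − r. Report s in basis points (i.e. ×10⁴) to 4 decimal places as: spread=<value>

Apply the equity-as-call identities (strike 228.8705, horizon 8.2132 years):
d₁ = [ln(V₀/D) + (r + σ²/2)T] / (σ√T)
   = [ln(509.3949/228.8705) + (0.0284 + 0.5·0.4967²)·8.2132] / (0.4967·√8.2132)
   = [0.800067 + 1.246398] / 1.423477 = 1.437653
d₂ = d₁ − σ√T = 1.437653 − 1.423477 = 0.014176
N(d₁) = 0.924734,  N(d₂) = 0.505655,  e^(−rT) = 0.791952
E₀ = V₀·N(d₁) − D·e^(−rT)·N(d₂)
   = 509.3949·0.924734 − 228.8705·0.791952·0.505655 = 379.402402
B₀ = V₀ − E₀ = 509.3949 − 379.402402 = 129.992498
spread = −(1/T)·ln(B₀/D) − r = −(1/8.2132)·ln(129.992498/228.8705) − 0.0284 = 0.04047445
in basis points: 0.04047445 × 10⁴ = 404.7445 bp

spread=404.7445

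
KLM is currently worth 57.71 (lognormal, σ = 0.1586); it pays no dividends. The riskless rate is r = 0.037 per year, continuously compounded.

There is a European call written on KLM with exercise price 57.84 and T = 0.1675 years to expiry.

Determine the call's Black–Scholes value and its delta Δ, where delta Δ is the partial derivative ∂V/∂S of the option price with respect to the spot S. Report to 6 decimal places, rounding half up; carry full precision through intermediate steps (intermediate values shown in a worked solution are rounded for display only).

σ√T = 0.1586·√0.1675 = 0.064910
d₁ = (ln(S/K) + (r+σ²/2)T) / (σ√T) = (ln(57.71/57.84) + (0.037+0.1586²/2)·0.1675) / 0.064910 = (-0.002250 + 0.008304) / 0.064910 = 0.093268
d₂ = d₁ − σ√T = 0.093268 − 0.064910 = 0.028359
e^{−rT} = 0.993822
N(d₁) = 0.537155,  N(d₂) = 0.511312
Call price V = S·N(d₁) − K·e^{−rT}·N(d₂) = 30.999204 − 29.391560 = 1.607644
Δ = N(d₁) = 0.537155

price = 1.607644
Δ = 0.537155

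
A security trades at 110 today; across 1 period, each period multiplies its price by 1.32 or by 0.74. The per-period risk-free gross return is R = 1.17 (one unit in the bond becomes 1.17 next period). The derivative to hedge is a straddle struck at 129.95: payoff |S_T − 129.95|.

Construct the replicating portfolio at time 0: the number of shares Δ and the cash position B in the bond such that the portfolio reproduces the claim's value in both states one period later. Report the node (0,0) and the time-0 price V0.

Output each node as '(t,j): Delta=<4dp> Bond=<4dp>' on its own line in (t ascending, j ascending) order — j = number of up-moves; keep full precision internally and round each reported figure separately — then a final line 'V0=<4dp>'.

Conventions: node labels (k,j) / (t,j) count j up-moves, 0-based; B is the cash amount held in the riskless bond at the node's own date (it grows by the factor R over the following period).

(0,0): Delta=-0.5219 Bond=77.8087
V0=20.3949

The replicating-portfolio and risk-neutral prices coincide; use p* = (1.17−0.74)/(1.32−0.74) = 0.7414 for the latter.
Expiry values: V(1,0)=48.5500, V(1,1)=15.2500
Node (0,0) S=110.0000: V=(p*·15.2500+(1−p*)·48.5500)/1.17=20.3949; Δ=(15.2500−48.5500)/(145.2000−81.4000)=-0.5219; B=V−Δ·S=77.8087
As a check, the time-0 holding Δ(0,0)·S0 + B(0,0) comes to 20.3949 — exactly V0.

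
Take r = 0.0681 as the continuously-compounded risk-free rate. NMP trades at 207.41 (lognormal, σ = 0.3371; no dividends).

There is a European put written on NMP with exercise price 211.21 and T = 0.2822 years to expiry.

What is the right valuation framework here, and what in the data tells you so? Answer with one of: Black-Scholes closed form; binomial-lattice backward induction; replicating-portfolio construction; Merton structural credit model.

Key observation: the instrument is a plain European put (strike 211.21) on a lognormal asset; the exact continuous-time formula applies directly.

framework: Black-Scholes closed form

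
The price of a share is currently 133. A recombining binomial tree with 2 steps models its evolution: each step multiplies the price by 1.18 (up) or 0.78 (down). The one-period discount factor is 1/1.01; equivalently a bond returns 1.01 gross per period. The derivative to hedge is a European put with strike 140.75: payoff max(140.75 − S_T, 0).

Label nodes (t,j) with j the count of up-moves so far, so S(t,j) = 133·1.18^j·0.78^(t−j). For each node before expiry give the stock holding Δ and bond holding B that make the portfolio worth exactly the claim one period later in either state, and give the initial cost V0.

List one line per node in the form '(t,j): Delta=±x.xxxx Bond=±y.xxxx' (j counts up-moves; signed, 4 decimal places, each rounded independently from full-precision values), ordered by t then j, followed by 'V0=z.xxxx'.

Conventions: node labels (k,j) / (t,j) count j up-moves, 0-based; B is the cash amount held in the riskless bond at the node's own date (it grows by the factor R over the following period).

Under the risk-neutral measure, an up-move has probability p* = (R−d)/(u−d) = 0.5750 and values discount at R = 1.01.
Payoffs at expiry: V(2,0)=59.8328, V(2,1)=18.3368, V(2,2)=0.0000
Node (1,0) S=103.7400: V=(p*·18.3368+(1−p*)·59.8328)/1.01=35.6164; Δ=(18.3368−59.8328)/(122.4132−80.9172)=-1.0000; B=V−Δ·S=139.3564
Node (1,1) S=156.9400: V=(p*·0.0000+(1−p*)·18.3368)/1.01=7.7160; Δ=(0.0000−18.3368)/(185.1892−122.4132)=-0.2921; B=V−Δ·S=53.5580
Node (0,0) S=133.0000: V=(p*·7.7160+(1−p*)·35.6164)/1.01=19.3799; Δ=(7.7160−35.6164)/(156.9400−103.7400)=-0.5244; B=V−Δ·S=89.1310
Check: Δ(0,0)·S0 + B(0,0) = 19.3799 = V0.

(0,0): Delta=-0.5244 Bond=89.1310
(1,0): Delta=-1.0000 Bond=139.3564
(1,1): Delta=-0.2921 Bond=53.5580
V0=19.3799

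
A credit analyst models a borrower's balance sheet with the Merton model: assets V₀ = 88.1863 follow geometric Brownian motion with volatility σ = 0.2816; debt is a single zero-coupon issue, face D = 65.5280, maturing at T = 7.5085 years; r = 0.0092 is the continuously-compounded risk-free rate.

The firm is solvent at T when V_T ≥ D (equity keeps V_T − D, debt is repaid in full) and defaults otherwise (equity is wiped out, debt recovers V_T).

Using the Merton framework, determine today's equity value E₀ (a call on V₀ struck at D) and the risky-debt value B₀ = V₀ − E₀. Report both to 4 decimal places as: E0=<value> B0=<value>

E0=38.2690 B0=49.9173

Apply the equity-as-call identities (strike 65.5280, horizon 7.5085 years):
d₁ = [ln(V₀/D) + (r + σ²/2)T] / (σ√T)
   = [ln(88.1863/65.5280) + (0.0092 + 0.5·0.2816²)·7.5085] / (0.2816·√7.5085)
   = [0.296974 + 0.366785] / 0.771630 = 0.860203
d₂ = d₁ − σ√T = 0.860203 − 0.771630 = 0.088573
N(d₁) = 0.805162,  N(d₂) = 0.535289,  e^(−rT) = 0.933254
E₀ = V₀·N(d₁) − D·e^(−rT)·N(d₂)
   = 88.1863·0.805162 − 65.5280·0.933254·0.535289 = 38.268994
B₀ = V₀ − E₀ = 88.1863 − 38.268994 = 49.917306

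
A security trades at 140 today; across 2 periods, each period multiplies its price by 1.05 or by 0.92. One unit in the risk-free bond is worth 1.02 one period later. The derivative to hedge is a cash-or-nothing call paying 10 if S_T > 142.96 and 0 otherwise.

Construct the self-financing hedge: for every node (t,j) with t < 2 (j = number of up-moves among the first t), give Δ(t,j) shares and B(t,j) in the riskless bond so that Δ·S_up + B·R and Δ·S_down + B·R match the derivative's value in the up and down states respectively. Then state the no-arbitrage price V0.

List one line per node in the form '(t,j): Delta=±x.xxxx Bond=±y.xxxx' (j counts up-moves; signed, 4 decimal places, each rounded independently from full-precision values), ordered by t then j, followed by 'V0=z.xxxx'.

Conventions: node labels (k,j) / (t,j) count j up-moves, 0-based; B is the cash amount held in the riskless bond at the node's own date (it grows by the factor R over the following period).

The replicating-portfolio and risk-neutral prices coincide; use p* = (1.02−0.92)/(1.05−0.92) = 0.7692 for the latter.
Expiry values: V(2,0)=0.0000, V(2,1)=0.0000, V(2,2)=10.0000
  t=1,j=0: stock 128.8000 → up 135.2400 (V=0.0000), down 118.4960 (V=0.0000). Price 0.0000; hedge Δ=0.0000, bond B=0.0000.
  t=1,j=1: stock 147.0000 → up 154.3500 (V=10.0000), down 135.2400 (V=0.0000). Price 7.5415; hedge Δ=0.5233, bond B=-69.3816.
  t=0,j=0: stock 140.0000 → up 147.0000 (V=7.5415), down 128.8000 (V=0.0000). Price 5.6874; hedge Δ=0.4144, bond B=-52.3240.
Check: Δ(0,0)·S0 + B(0,0) = 5.6874 = V0.

(0,0): Delta=0.4144 Bond=-52.3240
(1,0): Delta=0.0000 Bond=0.0000
(1,1): Delta=0.5233 Bond=-69.3816
V0=5.6874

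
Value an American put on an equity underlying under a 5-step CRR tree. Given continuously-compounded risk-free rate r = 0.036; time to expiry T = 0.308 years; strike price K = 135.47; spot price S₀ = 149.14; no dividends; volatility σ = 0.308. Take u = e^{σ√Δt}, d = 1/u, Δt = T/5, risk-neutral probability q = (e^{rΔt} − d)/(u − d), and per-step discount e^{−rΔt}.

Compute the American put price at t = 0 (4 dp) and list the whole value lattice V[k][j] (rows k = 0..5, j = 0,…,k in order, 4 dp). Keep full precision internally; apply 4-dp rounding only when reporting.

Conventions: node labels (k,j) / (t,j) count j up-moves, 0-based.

price = 3.7927
tree:
3.7927
6.4672 1.0855
10.7282 2.1561 0.0000
17.1038 4.2824 0.0000 0.0000
25.6205 8.5057 0.0000 0.0000 0.0000
33.7049 16.8939 0.0000 0.0000 0.0000 0.0000

params: Δt=0.06160 u=1.07944 d=0.92641 q=0.49541 e^(-rΔt)=0.99778
t_5 payoffs: 33.7049 16.8939 0.0000 0.0000 0.0000 0.0000
k=4: node(4,0) S=109.8495 payoff=25.6205 vs cont=25.3204 → 25.6205 [stop]  node(4,1) S=127.9959 payoff=7.4741 vs cont=8.5057 → 8.5057 [wait]  node(4,2) S=149.1400 payoff=0.0000 vs cont=0.0000 → 0.0000 [wait]  node(4,3) S=173.7770 payoff=0.0000 vs cont=0.0000 → 0.0000 [wait]  node(4,4) S=202.4838 payoff=0.0000 vs cont=0.0000 → 0.0000 [wait]
k=3: node(3,0) S=118.5761 payoff=16.8939 vs cont=17.1038 → 17.1038 [wait]  node(3,1) S=138.1641 payoff=0.0000 vs cont=4.2824 → 4.2824 [wait]  node(3,2) S=160.9879 payoff=0.0000 vs cont=0.0000 → 0.0000 [wait]  node(3,3) S=187.5820 payoff=0.0000 vs cont=0.0000 → 0.0000 [wait]
k=2: node(2,0) S=127.9959 payoff=7.4741 vs cont=10.7282 → 10.7282 [wait]  node(2,1) S=149.1400 payoff=0.0000 vs cont=2.1561 → 2.1561 [wait]  node(2,2) S=173.7770 payoff=0.0000 vs cont=0.0000 → 0.0000 [wait]
k=1: node(1,0) S=138.1641 payoff=0.0000 vs cont=6.4672 → 6.4672 [wait]  node(1,1) S=160.9879 payoff=0.0000 vs cont=1.0855 → 1.0855 [wait]
k=0: node(0,0) S=149.1400 payoff=0.0000 vs cont=3.7927 → 3.7927 [wait]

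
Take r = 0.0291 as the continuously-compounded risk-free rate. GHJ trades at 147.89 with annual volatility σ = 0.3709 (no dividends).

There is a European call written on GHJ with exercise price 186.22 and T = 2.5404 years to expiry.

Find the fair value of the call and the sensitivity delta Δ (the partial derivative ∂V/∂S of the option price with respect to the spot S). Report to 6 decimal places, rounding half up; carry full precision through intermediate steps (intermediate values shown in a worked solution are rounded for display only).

price = 26.018746
Δ = 0.512282

σ√T = 0.3709·√2.5404 = 0.591164
d₁ = (ln(S/K) + (r+σ²/2)T) / (σ√T) = (ln(147.89/186.22) + (0.0291+0.3709²/2)·2.5404) / 0.591164 = (-0.230460 + 0.248663) / 0.591164 = 0.030792
d₂ = d₁ − σ√T = 0.030792 − 0.591164 = -0.560372
e^{−rT} = 0.928741
N(d₁) = 0.512282,  N(d₂) = 0.287613
Call price V = S·N(d₁) − K·e^{−rT}·N(d₂) = 75.761415 − 49.742669 = 26.018746
Δ = N(d₁) = 0.512282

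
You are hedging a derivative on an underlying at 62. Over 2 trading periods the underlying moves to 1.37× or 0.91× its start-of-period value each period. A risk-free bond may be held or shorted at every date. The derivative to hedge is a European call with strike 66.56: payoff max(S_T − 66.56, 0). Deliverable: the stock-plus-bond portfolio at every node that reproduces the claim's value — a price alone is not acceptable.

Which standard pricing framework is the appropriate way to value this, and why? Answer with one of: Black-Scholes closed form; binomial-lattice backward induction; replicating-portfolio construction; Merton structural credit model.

framework: replicating-portfolio construction

Key observation: the mandate to exhibit the hedge at every date and state singles out the replicating-portfolio construction on the 2-period tree with factors 1.37 and 0.91 from 62.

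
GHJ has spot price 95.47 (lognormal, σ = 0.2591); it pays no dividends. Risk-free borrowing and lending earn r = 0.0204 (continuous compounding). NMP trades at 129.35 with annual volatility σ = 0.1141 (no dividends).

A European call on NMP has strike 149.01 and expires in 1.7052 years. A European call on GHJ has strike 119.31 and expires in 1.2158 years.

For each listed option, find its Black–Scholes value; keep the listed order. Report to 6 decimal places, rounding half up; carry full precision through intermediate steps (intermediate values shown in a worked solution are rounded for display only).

[NMP call K=149.01]
σ√T = 0.1141·√1.7052 = 0.148996
d₁ = (ln(S/K) + (r+σ²/2)T) / (σ√T) = (ln(129.35/149.01) + (0.0204+0.1141²/2)·1.7052) / 0.148996 = (-0.141492 + 0.045886) / 0.148996 = -0.641667
d₂ = d₁ − σ√T = -0.641667 − 0.148996 = -0.790663
e^{−rT} = 0.965812
N(d₁) = 0.260545,  N(d₂) = 0.214570
price = S·N(d₁) − K·e^{−rT}·N(d₂) = 33.701441 − 30.880030 = 2.821411
[GHJ call K=119.31]
σ√T = 0.2591·√1.2158 = 0.285692
d₁ = (ln(S/K) + (r+σ²/2)T) / (σ√T) = (ln(95.47/119.31) + (0.0204+0.2591²/2)·1.2158) / 0.285692 = (-0.222913 + 0.065612) / 0.285692 = -0.550595
d₂ = d₁ − σ√T = -0.550595 − 0.285692 = -0.836287
e^{−rT} = 0.975503
N(d₁) = 0.290956,  N(d₂) = 0.201497
price = S·N(d₁) − K·e^{−rT}·N(d₂) = 27.777538 − 23.451638 = 4.325900

price(NMP call K=149.01) = 2.821411
price(GHJ call K=119.31) = 4.325900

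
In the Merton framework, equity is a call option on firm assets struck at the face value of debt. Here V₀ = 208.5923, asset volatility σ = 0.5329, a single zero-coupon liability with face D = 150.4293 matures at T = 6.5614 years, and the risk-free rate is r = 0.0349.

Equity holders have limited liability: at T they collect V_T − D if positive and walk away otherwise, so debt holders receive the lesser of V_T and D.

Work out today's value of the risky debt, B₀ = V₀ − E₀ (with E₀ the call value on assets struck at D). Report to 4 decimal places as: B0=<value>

B0=75.6128

Equity is a call on the firm's assets struck at D = 150.4293:
d₁ = [ln(V₀/D) + (r + σ²/2)T] / (σ√T)
   = [ln(208.5923/150.4293) + (0.0349 + 0.5·0.5329²)·6.5614] / (0.5329·√6.5614)
   = [0.326888 + 1.160654] / 1.365036 = 1.089746
d₂ = d₁ − σ√T = 1.089746 − 1.365036 = -0.275289
N(d₁) = 0.862088,  N(d₂) = 0.391547,  e^(−rT) = 0.795334
E₀ = V₀·N(d₁) − D·e^(−rT)·N(d₂)
   = 208.5923·0.862088 − 150.4293·0.795334·0.391547 = 132.979527
B₀ = V₀ − E₀ = 208.5923 − 132.979527 = 75.612773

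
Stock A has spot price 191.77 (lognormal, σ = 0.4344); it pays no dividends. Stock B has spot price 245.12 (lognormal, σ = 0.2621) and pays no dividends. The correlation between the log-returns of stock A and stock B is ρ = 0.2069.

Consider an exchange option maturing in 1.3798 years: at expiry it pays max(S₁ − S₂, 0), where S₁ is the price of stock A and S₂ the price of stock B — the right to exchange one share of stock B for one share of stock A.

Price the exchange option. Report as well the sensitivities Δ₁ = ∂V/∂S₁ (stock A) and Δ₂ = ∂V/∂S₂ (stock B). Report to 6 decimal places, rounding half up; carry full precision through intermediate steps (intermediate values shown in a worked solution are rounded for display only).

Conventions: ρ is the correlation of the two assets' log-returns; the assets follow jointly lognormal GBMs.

σ_eff = √(σ₁² + σ₂² − 2ρσ₁σ₂) = √(0.4344² + 0.2621² − 2·0.2069·0.4344·0.2621) = 0.458570
d₁ = (ln(S₁/S₂) + (q₂ − q₁ + σ_eff²/2)T) / (σ_eff√T) = (ln(191.77/245.12) + (0.0 − 0.0 + 0.105143)·1.3798) / 0.538658 = -0.186342
d₂ = d₁ − σ_eff√T = -0.186342 − 0.538658 = -0.725001
N(d₁) = 0.426088,  N(d₂) = 0.234226
V = S₁·e^{−q₁T}·N(d₁) − S₂·e^{−q₂T}·N(d₂) = 81.710931 − 57.413443 = 24.297488
Key observation: no risk-free rate is needed — with the second asset as numeraire the exchange option is a call on the ratio S₁/S₂, and r cancels out of the value.
Δ₁ = e^{−q₁T}·N(d₁) = 0.426088;  Δ₂ = −e^{−q₂T}·N(d₂) = -0.234226

exchange price = 24.297488
Δ1 = 0.426088
Δ2 = -0.234226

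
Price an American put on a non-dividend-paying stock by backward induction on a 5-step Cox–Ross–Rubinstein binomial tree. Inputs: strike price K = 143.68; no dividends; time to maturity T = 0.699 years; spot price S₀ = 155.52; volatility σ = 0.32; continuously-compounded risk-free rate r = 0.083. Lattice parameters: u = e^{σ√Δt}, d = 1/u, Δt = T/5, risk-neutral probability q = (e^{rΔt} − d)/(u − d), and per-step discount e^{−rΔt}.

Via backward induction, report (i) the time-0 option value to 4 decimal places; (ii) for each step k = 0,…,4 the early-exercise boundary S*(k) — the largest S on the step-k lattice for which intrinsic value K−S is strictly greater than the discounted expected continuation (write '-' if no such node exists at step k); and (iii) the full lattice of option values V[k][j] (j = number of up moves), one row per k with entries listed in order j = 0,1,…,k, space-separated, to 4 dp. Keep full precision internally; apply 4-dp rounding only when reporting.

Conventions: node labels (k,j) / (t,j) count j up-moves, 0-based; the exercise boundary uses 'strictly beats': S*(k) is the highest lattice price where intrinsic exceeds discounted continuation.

Δt=0.13980, u=1.12710, d=0.88723, q=0.51878, disc=e^(-rΔt)=0.98846
k=5 terminal: V=max(K-S,0) → 58.1782 35.0626 5.6975 0.0000 0.0000 0.0000
k=4: j=0 S=96.3690 intr=47.3110 cont=45.6535 V=47.3110[EX]; j=1 S=122.4226 intr=21.2574 cont=19.5998 V=21.2574[EX]; j=2 S=155.5200 intr=0.0000 cont=2.7101 V=2.7101[hold]; j=3 S=197.5653 intr=0.0000 cont=0.0000 V=0.0000[hold]; j=4 S=250.9777 intr=0.0000 cont=0.0000 V=0.0000[hold]  S*(4)=122.4226
k=3: j=0 S=108.6174 intr=35.0626 cont=33.4050 V=35.0626[EX]; j=1 S=137.9825 intr=5.6975 cont=11.5012 V=11.5012[hold]; j=2 S=175.2865 intr=0.0000 cont=1.2891 V=1.2891[hold]; j=3 S=222.6758 intr=0.0000 cont=0.0000 V=0.0000[hold]  S*(3)=108.6174
k=2: j=0 S=122.4226 intr=21.2574 cont=22.5759 V=22.5759[hold]; j=1 S=155.5200 intr=0.0000 cont=6.1318 V=6.1318[hold]; j=2 S=197.5653 intr=0.0000 cont=0.6132 V=0.6132[hold]  S*(2)=-
k=1: j=0 S=137.9825 intr=5.6975 cont=13.8830 V=13.8830[hold]; j=1 S=175.2865 intr=0.0000 cont=3.2312 V=3.2312[hold]  S*(1)=-
k=0: j=0 S=155.5200 intr=0.0000 cont=8.2606 V=8.2606[hold]  S*(0)=-

price = 8.2606
boundary = - - - 108.6174 122.4226
tree:
8.2606
13.8830 3.2312
22.5759 6.1318 0.6132
35.0626 11.5012 1.2891 0.0000
47.3110 21.2574 2.7101 0.0000 0.0000
58.1782 35.0626 5.6975 0.0000 0.0000 0.0000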